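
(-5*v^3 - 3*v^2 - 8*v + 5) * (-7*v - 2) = 35*v^4 + 31*v^3 + 62*v^2 - 19*v - 10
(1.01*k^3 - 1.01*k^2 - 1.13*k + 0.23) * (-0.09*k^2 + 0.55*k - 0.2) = -0.0909*k^5 + 0.6464*k^4 - 0.6558*k^3 - 0.4402*k^2 + 0.3525*k - 0.046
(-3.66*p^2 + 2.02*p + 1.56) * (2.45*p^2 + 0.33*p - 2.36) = -8.967*p^4 + 3.7412*p^3 + 13.1262*p^2 - 4.2524*p - 3.6816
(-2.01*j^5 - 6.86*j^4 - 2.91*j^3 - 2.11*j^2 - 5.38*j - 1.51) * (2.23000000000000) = -4.4823*j^5 - 15.2978*j^4 - 6.4893*j^3 - 4.7053*j^2 - 11.9974*j - 3.3673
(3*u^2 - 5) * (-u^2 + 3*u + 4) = -3*u^4 + 9*u^3 + 17*u^2 - 15*u - 20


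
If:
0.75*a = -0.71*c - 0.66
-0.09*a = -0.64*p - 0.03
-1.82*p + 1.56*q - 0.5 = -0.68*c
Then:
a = 1.60123605708632*q - 1.07447063234982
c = 0.205426724313189 - 1.69144653917569*q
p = 0.225173820527764*q - 0.197972432674193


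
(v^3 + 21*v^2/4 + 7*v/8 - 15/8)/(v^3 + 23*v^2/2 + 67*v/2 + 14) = (8*v^3 + 42*v^2 + 7*v - 15)/(4*(2*v^3 + 23*v^2 + 67*v + 28))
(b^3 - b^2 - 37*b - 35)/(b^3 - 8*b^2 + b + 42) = (b^2 + 6*b + 5)/(b^2 - b - 6)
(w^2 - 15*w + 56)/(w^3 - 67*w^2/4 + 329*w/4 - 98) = 4/(4*w - 7)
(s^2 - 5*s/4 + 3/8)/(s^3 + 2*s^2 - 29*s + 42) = (8*s^2 - 10*s + 3)/(8*(s^3 + 2*s^2 - 29*s + 42))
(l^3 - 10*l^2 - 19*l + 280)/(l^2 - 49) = (l^2 - 3*l - 40)/(l + 7)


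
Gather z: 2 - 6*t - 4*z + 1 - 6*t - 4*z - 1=-12*t - 8*z + 2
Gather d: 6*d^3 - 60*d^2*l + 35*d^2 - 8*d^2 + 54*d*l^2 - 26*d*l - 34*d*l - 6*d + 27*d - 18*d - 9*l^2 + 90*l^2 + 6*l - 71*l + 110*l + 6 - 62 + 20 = 6*d^3 + d^2*(27 - 60*l) + d*(54*l^2 - 60*l + 3) + 81*l^2 + 45*l - 36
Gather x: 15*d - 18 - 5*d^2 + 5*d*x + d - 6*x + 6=-5*d^2 + 16*d + x*(5*d - 6) - 12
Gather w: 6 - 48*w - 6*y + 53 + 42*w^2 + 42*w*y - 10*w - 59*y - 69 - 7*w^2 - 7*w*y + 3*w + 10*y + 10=35*w^2 + w*(35*y - 55) - 55*y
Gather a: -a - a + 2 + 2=4 - 2*a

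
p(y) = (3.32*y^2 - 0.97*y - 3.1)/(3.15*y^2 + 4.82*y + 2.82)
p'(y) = (-6.3*y - 4.82)*(3.32*y^2 - 0.97*y - 3.1)/(3.15*y^2 + 4.82*y + 2.82)^2 + (6.64*y - 0.97)/(3.15*y^2 + 4.82*y + 2.82) = (19.0579*y^2 + 38.2548*y + 12.2066)/(9.9225*y^4 + 30.366*y^3 + 40.9984*y^2 + 27.1848*y + 7.9524)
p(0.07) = -0.99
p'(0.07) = 1.49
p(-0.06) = -1.19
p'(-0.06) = 1.54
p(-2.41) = 1.95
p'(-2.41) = 0.34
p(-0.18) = -1.37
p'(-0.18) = 1.41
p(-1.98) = 2.10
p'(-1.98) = 0.35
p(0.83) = -0.18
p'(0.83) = 0.71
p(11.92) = 0.90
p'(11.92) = 0.01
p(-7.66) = 1.32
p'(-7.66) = 0.04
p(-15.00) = 1.19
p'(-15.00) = 0.01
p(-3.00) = 1.78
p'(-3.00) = 0.25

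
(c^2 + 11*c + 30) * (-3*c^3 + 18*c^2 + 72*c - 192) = -3*c^5 - 15*c^4 + 180*c^3 + 1140*c^2 + 48*c - 5760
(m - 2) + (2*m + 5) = 3*m + 3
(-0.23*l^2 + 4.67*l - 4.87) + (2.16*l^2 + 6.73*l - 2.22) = 1.93*l^2 + 11.4*l - 7.09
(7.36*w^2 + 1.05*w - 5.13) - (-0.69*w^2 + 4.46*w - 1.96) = 8.05*w^2 - 3.41*w - 3.17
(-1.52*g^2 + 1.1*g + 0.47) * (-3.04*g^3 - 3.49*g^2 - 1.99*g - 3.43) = 4.6208*g^5 + 1.9608*g^4 - 2.243*g^3 + 1.3843*g^2 - 4.7083*g - 1.6121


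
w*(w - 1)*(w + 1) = w^3 - w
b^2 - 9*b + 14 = (b - 7)*(b - 2)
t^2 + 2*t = t*(t + 2)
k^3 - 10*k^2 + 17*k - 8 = (k - 8)*(k - 1)^2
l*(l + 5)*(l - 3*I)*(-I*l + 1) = -I*l^4 - 2*l^3 - 5*I*l^3 - 10*l^2 - 3*I*l^2 - 15*I*l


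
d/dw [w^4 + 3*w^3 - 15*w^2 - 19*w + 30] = 4*w^3 + 9*w^2 - 30*w - 19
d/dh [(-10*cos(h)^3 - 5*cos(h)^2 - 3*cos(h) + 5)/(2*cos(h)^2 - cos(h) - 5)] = (20*cos(h)^4 - 20*cos(h)^3 - 161*cos(h)^2 - 30*cos(h) - 20)*sin(h)/(cos(h) - cos(2*h) + 4)^2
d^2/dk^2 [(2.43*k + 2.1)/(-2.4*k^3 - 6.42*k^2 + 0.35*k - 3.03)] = (-83.9808*k^5 - 369.80064*k^4 - 722.102904*k^3 - 296.69112*k^2 + 403.558308*k + 76.03239)/(13.824*k^9 + 110.9376*k^8 + 290.71008*k^7 + 284.610888*k^6 + 237.72222*k^5 + 361.745226*k^4 + 25.209145*k^3 + 177.937659*k^2 - 9.639945*k + 27.818127)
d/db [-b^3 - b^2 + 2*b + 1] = -3*b^2 - 2*b + 2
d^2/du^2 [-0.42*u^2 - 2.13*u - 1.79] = -0.840000000000000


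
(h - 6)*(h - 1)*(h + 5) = h^3 - 2*h^2 - 29*h + 30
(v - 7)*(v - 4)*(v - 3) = v^3 - 14*v^2 + 61*v - 84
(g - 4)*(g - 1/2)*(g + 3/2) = g^3 - 3*g^2 - 19*g/4 + 3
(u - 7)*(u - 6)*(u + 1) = u^3 - 12*u^2 + 29*u + 42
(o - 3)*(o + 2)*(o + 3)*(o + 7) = o^4 + 9*o^3 + 5*o^2 - 81*o - 126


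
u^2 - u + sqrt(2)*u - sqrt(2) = (u - 1)*(u + sqrt(2))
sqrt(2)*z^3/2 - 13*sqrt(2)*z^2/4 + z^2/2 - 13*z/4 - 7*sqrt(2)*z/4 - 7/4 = (z - 7)*(z + 1/2)*(sqrt(2)*z/2 + 1/2)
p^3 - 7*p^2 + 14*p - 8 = (p - 4)*(p - 2)*(p - 1)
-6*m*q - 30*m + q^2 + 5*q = (-6*m + q)*(q + 5)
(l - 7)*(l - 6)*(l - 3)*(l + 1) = l^4 - 15*l^3 + 65*l^2 - 45*l - 126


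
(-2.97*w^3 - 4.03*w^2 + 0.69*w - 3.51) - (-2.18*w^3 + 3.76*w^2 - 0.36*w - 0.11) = -0.79*w^3 - 7.79*w^2 + 1.05*w - 3.4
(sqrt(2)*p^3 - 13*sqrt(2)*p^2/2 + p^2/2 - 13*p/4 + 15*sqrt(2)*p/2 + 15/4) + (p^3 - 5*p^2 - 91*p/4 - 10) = p^3 + sqrt(2)*p^3 - 13*sqrt(2)*p^2/2 - 9*p^2/2 - 26*p + 15*sqrt(2)*p/2 - 25/4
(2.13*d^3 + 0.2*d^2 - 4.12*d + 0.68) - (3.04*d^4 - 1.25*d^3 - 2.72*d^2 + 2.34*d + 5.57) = -3.04*d^4 + 3.38*d^3 + 2.92*d^2 - 6.46*d - 4.89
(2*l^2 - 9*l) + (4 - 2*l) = 2*l^2 - 11*l + 4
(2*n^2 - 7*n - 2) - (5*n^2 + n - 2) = -3*n^2 - 8*n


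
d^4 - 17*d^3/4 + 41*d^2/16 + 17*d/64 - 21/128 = (d - 7/2)*(d - 3/4)*(d - 1/4)*(d + 1/4)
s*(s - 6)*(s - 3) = s^3 - 9*s^2 + 18*s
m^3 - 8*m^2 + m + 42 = (m - 7)*(m - 3)*(m + 2)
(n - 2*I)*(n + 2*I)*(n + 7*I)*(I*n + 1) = I*n^4 - 6*n^3 + 11*I*n^2 - 24*n + 28*I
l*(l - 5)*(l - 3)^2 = l^4 - 11*l^3 + 39*l^2 - 45*l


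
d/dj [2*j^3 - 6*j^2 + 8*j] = 6*j^2 - 12*j + 8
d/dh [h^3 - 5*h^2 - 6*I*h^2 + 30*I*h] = 3*h^2 - 10*h - 12*I*h + 30*I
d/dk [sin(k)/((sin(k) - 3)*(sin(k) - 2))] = (cos(k)^2 + 5)*cos(k)/((sin(k) - 3)^2*(sin(k) - 2)^2)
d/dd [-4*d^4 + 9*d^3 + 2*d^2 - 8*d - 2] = -16*d^3 + 27*d^2 + 4*d - 8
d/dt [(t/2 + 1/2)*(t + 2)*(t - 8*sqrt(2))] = 3*t^2/2 - 8*sqrt(2)*t + 3*t - 12*sqrt(2) + 1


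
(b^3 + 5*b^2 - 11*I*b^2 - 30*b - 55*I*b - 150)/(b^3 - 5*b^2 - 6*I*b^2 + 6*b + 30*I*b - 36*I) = (b^2 + 5*b*(1 - I) - 25*I)/(b^2 - 5*b + 6)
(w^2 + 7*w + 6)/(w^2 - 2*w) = (w^2 + 7*w + 6)/(w*(w - 2))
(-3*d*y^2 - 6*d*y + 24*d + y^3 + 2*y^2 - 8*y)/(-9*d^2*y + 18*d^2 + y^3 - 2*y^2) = (y + 4)/(3*d + y)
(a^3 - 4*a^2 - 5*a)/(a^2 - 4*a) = (a^2 - 4*a - 5)/(a - 4)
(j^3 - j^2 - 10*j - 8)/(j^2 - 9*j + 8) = (j^3 - j^2 - 10*j - 8)/(j^2 - 9*j + 8)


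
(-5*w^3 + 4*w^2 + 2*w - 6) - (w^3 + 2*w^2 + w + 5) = -6*w^3 + 2*w^2 + w - 11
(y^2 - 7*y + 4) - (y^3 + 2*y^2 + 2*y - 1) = -y^3 - y^2 - 9*y + 5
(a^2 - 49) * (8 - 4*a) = -4*a^3 + 8*a^2 + 196*a - 392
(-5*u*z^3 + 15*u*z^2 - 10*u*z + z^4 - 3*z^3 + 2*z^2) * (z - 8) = -5*u*z^4 + 55*u*z^3 - 130*u*z^2 + 80*u*z + z^5 - 11*z^4 + 26*z^3 - 16*z^2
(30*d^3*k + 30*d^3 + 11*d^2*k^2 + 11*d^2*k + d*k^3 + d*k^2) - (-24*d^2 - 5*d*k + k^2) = 30*d^3*k + 30*d^3 + 11*d^2*k^2 + 11*d^2*k + 24*d^2 + d*k^3 + d*k^2 + 5*d*k - k^2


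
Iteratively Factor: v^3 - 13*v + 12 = (v + 4)*(v^2 - 4*v + 3) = (v - 3)*(v + 4)*(v - 1)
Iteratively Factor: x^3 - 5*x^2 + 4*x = (x - 1)*(x^2 - 4*x) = (x - 4)*(x - 1)*(x)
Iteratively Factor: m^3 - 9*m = (m - 3)*(m^2 + 3*m) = (m - 3)*(m + 3)*(m)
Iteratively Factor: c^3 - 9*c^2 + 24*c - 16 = (c - 4)*(c^2 - 5*c + 4) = (c - 4)^2*(c - 1)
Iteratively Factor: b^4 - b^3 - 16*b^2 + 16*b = (b - 4)*(b^3 + 3*b^2 - 4*b) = b*(b - 4)*(b^2 + 3*b - 4) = b*(b - 4)*(b + 4)*(b - 1)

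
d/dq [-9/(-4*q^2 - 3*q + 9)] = 9*(-8*q - 3)/(4*q^2 + 3*q - 9)^2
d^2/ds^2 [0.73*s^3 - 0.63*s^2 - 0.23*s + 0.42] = 4.38*s - 1.26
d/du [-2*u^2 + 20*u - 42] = 20 - 4*u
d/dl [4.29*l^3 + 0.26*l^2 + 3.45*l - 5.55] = 12.87*l^2 + 0.52*l + 3.45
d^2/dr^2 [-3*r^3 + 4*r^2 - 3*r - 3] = 8 - 18*r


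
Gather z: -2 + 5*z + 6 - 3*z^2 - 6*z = -3*z^2 - z + 4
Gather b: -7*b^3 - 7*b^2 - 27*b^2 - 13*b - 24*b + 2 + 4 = -7*b^3 - 34*b^2 - 37*b + 6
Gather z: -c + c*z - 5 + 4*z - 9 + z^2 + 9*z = -c + z^2 + z*(c + 13) - 14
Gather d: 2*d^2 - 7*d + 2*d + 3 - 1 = 2*d^2 - 5*d + 2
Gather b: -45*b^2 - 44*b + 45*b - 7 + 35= -45*b^2 + b + 28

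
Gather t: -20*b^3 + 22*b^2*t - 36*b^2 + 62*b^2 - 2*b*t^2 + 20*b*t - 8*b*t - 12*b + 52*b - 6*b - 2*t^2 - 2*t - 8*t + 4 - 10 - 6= -20*b^3 + 26*b^2 + 34*b + t^2*(-2*b - 2) + t*(22*b^2 + 12*b - 10) - 12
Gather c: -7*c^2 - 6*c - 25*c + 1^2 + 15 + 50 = -7*c^2 - 31*c + 66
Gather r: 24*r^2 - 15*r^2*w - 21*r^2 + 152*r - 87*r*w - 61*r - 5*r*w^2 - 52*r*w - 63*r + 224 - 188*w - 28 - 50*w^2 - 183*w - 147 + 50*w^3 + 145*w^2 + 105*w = r^2*(3 - 15*w) + r*(-5*w^2 - 139*w + 28) + 50*w^3 + 95*w^2 - 266*w + 49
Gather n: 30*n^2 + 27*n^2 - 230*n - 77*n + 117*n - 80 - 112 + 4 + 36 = 57*n^2 - 190*n - 152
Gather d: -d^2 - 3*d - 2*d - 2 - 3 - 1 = -d^2 - 5*d - 6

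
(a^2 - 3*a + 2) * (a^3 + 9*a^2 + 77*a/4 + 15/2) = a^5 + 6*a^4 - 23*a^3/4 - 129*a^2/4 + 16*a + 15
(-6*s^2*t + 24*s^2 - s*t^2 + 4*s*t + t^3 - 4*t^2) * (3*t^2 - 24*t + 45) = -18*s^2*t^3 + 216*s^2*t^2 - 846*s^2*t + 1080*s^2 - 3*s*t^4 + 36*s*t^3 - 141*s*t^2 + 180*s*t + 3*t^5 - 36*t^4 + 141*t^3 - 180*t^2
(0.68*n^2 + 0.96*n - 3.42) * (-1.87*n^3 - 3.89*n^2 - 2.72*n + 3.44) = -1.2716*n^5 - 4.4404*n^4 + 0.8114*n^3 + 13.0318*n^2 + 12.6048*n - 11.7648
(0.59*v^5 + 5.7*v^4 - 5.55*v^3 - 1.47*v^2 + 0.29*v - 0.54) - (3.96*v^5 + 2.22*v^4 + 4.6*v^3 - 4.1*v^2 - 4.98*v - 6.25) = -3.37*v^5 + 3.48*v^4 - 10.15*v^3 + 2.63*v^2 + 5.27*v + 5.71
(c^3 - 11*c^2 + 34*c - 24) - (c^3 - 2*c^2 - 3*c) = -9*c^2 + 37*c - 24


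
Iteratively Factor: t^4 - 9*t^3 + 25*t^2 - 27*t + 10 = (t - 1)*(t^3 - 8*t^2 + 17*t - 10) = (t - 2)*(t - 1)*(t^2 - 6*t + 5) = (t - 2)*(t - 1)^2*(t - 5)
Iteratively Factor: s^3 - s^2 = (s - 1)*(s^2) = s*(s - 1)*(s)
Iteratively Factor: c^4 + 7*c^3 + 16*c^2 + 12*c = (c + 2)*(c^3 + 5*c^2 + 6*c) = c*(c + 2)*(c^2 + 5*c + 6) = c*(c + 2)^2*(c + 3)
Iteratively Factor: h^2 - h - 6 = (h + 2)*(h - 3)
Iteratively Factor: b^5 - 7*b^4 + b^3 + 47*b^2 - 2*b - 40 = (b - 4)*(b^4 - 3*b^3 - 11*b^2 + 3*b + 10) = (b - 4)*(b - 1)*(b^3 - 2*b^2 - 13*b - 10) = (b - 4)*(b - 1)*(b + 2)*(b^2 - 4*b - 5) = (b - 4)*(b - 1)*(b + 1)*(b + 2)*(b - 5)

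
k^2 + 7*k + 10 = (k + 2)*(k + 5)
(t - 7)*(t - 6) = t^2 - 13*t + 42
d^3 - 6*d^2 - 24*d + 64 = (d - 8)*(d - 2)*(d + 4)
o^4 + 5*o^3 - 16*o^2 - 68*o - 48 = (o - 4)*(o + 1)*(o + 2)*(o + 6)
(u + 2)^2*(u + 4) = u^3 + 8*u^2 + 20*u + 16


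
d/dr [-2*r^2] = -4*r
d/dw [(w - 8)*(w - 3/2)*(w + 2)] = 3*w^2 - 15*w - 7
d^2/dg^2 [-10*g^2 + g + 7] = -20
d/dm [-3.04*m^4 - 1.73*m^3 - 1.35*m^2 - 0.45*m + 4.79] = -12.16*m^3 - 5.19*m^2 - 2.7*m - 0.45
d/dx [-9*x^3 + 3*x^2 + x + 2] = -27*x^2 + 6*x + 1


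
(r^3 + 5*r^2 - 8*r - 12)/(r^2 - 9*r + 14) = (r^2 + 7*r + 6)/(r - 7)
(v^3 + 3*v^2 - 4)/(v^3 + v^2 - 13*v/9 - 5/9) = 9*(v^2 + 4*v + 4)/(9*v^2 + 18*v + 5)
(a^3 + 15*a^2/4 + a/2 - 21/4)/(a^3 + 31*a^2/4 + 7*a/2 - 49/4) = (a + 3)/(a + 7)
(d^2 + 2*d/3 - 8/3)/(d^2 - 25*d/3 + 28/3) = (d + 2)/(d - 7)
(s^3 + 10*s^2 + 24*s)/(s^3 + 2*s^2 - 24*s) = (s + 4)/(s - 4)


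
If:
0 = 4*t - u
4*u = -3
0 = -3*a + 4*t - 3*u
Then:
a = 1/2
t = -3/16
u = -3/4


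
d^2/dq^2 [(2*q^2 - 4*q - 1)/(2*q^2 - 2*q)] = (-2*q^3 - 3*q^2 + 3*q - 1)/(q^3*(q^3 - 3*q^2 + 3*q - 1))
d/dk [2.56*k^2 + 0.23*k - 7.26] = 5.12*k + 0.23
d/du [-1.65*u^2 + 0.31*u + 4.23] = 0.31 - 3.3*u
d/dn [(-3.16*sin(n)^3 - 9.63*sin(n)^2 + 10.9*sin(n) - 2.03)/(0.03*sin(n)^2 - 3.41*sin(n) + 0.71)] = (-0.0948*sin(n)^4 + 21.5512*sin(n)^3 + 25.7805*sin(n)^2 - 13.5528*sin(n) + 0.8167)*cos(n)/(0.0009*sin(n)^4 - 0.2046*sin(n)^3 + 11.6707*sin(n)^2 - 4.8422*sin(n) + 0.5041)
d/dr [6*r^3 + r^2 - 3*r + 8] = 18*r^2 + 2*r - 3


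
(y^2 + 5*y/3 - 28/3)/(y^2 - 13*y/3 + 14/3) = (y + 4)/(y - 2)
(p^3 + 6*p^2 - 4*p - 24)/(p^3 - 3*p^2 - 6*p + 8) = (p^2 + 4*p - 12)/(p^2 - 5*p + 4)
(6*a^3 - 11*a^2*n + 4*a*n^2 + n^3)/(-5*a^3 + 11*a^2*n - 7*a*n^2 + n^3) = (-6*a - n)/(5*a - n)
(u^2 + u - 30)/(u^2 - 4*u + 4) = (u^2 + u - 30)/(u^2 - 4*u + 4)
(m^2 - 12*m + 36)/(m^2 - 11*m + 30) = (m - 6)/(m - 5)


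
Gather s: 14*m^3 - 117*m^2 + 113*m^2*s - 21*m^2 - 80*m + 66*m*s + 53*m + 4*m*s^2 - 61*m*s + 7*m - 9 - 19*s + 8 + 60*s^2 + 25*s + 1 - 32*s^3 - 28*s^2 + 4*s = 14*m^3 - 138*m^2 - 20*m - 32*s^3 + s^2*(4*m + 32) + s*(113*m^2 + 5*m + 10)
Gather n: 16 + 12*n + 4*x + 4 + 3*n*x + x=n*(3*x + 12) + 5*x + 20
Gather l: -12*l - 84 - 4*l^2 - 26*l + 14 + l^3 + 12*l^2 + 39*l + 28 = l^3 + 8*l^2 + l - 42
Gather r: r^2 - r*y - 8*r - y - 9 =r^2 + r*(-y - 8) - y - 9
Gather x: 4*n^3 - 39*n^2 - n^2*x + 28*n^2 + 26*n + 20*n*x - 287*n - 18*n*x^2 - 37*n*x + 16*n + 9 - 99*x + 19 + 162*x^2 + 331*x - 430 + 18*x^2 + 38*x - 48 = 4*n^3 - 11*n^2 - 245*n + x^2*(180 - 18*n) + x*(-n^2 - 17*n + 270) - 450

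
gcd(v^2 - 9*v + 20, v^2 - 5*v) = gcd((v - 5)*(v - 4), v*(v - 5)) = v - 5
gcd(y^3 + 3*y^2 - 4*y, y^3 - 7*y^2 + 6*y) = y^2 - y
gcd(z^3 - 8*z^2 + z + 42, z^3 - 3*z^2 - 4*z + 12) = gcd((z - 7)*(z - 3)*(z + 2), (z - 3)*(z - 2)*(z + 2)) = z^2 - z - 6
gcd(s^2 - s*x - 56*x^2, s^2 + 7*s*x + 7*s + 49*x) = s + 7*x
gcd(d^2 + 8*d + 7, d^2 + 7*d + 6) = d + 1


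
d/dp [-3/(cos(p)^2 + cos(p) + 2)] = -3*(2*cos(p) + 1)*sin(p)/(cos(p)^2 + cos(p) + 2)^2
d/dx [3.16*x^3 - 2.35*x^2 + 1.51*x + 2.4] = 9.48*x^2 - 4.7*x + 1.51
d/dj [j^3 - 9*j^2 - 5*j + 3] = 3*j^2 - 18*j - 5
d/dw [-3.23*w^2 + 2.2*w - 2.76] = 2.2 - 6.46*w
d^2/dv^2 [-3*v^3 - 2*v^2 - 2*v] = -18*v - 4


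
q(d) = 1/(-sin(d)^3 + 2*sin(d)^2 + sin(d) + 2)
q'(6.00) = 0.09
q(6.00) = 0.53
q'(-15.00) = -0.36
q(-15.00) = 0.40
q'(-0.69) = 0.36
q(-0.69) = 0.41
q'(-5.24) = -0.08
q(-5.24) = 0.27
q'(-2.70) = -0.28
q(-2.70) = 0.50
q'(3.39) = -0.04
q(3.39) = 0.53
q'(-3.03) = 0.14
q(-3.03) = 0.52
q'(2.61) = 0.23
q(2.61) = 0.35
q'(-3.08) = 0.20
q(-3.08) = 0.51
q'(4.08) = -0.27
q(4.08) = 0.33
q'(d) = (3*sin(d)^2*cos(d) - 4*sin(d)*cos(d) - cos(d))/(-sin(d)^3 + 2*sin(d)^2 + sin(d) + 2)^2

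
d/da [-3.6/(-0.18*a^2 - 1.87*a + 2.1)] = (-1.296*a - 6.732)/(0.18*a^2 + 1.87*a - 2.1)^2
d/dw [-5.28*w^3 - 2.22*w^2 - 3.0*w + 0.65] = -15.84*w^2 - 4.44*w - 3.0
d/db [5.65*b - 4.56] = 5.65000000000000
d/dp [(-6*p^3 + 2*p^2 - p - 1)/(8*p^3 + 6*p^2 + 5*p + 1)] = 2*(-26*p^4 - 22*p^3 + 11*p^2 + 8*p + 2)/(64*p^6 + 96*p^5 + 116*p^4 + 76*p^3 + 37*p^2 + 10*p + 1)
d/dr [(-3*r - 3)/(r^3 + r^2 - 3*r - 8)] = 3*(-r^3 - r^2 + 3*r + (r + 1)*(3*r^2 + 2*r - 3) + 8)/(r^3 + r^2 - 3*r - 8)^2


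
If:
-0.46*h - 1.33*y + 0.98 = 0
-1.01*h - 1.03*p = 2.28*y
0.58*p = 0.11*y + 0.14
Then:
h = -13.47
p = 1.26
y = 5.40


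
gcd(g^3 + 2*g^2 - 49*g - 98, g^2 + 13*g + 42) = g + 7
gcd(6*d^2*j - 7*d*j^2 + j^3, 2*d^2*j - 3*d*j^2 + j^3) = d*j - j^2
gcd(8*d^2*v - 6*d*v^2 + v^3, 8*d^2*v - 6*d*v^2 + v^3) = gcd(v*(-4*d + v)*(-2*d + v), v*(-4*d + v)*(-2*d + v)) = 8*d^2*v - 6*d*v^2 + v^3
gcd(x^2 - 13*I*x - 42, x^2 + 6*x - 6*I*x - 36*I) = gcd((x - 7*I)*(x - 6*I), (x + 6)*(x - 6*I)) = x - 6*I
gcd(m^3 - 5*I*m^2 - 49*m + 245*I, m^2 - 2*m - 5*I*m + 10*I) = m - 5*I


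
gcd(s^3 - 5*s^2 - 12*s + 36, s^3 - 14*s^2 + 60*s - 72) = s^2 - 8*s + 12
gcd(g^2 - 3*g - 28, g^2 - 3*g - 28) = g^2 - 3*g - 28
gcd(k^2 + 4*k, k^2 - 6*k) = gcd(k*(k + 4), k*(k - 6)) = k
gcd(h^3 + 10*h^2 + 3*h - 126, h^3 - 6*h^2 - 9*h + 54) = h - 3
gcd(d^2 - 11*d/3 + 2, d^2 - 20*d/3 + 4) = d - 2/3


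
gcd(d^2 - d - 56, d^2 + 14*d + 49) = d + 7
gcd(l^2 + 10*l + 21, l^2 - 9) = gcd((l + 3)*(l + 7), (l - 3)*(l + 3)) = l + 3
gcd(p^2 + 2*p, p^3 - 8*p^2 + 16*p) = p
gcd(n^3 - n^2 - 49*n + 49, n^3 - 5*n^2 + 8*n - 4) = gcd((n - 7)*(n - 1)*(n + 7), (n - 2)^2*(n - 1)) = n - 1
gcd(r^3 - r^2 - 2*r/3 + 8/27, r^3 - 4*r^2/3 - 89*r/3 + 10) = r - 1/3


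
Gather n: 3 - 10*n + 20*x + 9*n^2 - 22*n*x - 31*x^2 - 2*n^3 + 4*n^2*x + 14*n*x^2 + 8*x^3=-2*n^3 + n^2*(4*x + 9) + n*(14*x^2 - 22*x - 10) + 8*x^3 - 31*x^2 + 20*x + 3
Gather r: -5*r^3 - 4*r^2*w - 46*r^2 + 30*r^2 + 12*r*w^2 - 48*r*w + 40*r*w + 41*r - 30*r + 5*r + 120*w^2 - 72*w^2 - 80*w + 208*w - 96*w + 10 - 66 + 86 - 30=-5*r^3 + r^2*(-4*w - 16) + r*(12*w^2 - 8*w + 16) + 48*w^2 + 32*w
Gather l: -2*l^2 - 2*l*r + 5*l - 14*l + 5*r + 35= -2*l^2 + l*(-2*r - 9) + 5*r + 35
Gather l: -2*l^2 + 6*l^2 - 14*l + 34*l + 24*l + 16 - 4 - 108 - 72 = 4*l^2 + 44*l - 168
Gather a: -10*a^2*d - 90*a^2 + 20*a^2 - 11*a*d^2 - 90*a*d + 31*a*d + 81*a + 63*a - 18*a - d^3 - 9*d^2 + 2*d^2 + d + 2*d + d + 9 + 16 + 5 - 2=a^2*(-10*d - 70) + a*(-11*d^2 - 59*d + 126) - d^3 - 7*d^2 + 4*d + 28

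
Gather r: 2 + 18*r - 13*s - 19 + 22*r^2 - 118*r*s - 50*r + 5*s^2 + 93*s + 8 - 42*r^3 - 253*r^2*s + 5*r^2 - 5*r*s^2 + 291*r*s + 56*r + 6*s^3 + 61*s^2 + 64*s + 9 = -42*r^3 + r^2*(27 - 253*s) + r*(-5*s^2 + 173*s + 24) + 6*s^3 + 66*s^2 + 144*s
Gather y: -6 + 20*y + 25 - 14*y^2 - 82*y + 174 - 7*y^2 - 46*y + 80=-21*y^2 - 108*y + 273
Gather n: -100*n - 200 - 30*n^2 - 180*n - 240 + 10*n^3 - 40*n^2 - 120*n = 10*n^3 - 70*n^2 - 400*n - 440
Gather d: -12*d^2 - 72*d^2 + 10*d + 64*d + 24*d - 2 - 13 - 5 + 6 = -84*d^2 + 98*d - 14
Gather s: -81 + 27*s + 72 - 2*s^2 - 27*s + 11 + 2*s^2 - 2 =0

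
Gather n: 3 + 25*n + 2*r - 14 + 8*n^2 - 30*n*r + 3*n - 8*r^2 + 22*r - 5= 8*n^2 + n*(28 - 30*r) - 8*r^2 + 24*r - 16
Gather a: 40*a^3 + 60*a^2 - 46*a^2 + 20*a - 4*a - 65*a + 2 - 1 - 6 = 40*a^3 + 14*a^2 - 49*a - 5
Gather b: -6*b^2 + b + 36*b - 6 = -6*b^2 + 37*b - 6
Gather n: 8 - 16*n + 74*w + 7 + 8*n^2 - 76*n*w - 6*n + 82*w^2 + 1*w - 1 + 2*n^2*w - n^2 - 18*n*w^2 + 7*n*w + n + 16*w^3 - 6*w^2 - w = n^2*(2*w + 7) + n*(-18*w^2 - 69*w - 21) + 16*w^3 + 76*w^2 + 74*w + 14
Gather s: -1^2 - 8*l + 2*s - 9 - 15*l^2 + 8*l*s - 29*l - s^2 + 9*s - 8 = -15*l^2 - 37*l - s^2 + s*(8*l + 11) - 18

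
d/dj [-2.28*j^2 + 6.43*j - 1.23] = 6.43 - 4.56*j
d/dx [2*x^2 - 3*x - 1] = 4*x - 3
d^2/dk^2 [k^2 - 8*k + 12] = 2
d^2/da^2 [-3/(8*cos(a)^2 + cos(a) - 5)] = 3*(256*sin(a)^4 - 289*sin(a)^2 - 25*cos(a) + 6*cos(3*a) - 49)/(-8*sin(a)^2 + cos(a) + 3)^3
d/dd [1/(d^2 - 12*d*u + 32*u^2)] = 2*(-d + 6*u)/(d^2 - 12*d*u + 32*u^2)^2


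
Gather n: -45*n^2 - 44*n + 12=-45*n^2 - 44*n + 12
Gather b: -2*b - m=-2*b - m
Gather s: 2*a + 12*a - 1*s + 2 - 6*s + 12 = 14*a - 7*s + 14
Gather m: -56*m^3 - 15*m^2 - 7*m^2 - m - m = -56*m^3 - 22*m^2 - 2*m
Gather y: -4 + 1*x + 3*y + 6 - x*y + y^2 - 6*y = x + y^2 + y*(-x - 3) + 2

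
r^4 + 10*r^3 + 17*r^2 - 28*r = r*(r - 1)*(r + 4)*(r + 7)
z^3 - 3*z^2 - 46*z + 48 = (z - 8)*(z - 1)*(z + 6)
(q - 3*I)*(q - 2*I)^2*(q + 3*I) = q^4 - 4*I*q^3 + 5*q^2 - 36*I*q - 36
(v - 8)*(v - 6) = v^2 - 14*v + 48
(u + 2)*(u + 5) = u^2 + 7*u + 10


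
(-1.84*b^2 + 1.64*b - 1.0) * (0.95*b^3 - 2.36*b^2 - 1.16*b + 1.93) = -1.748*b^5 + 5.9004*b^4 - 2.686*b^3 - 3.0936*b^2 + 4.3252*b - 1.93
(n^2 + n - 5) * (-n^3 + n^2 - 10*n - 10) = -n^5 - 4*n^3 - 25*n^2 + 40*n + 50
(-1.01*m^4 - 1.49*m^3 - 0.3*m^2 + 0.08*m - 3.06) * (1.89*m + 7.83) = -1.9089*m^5 - 10.7244*m^4 - 12.2337*m^3 - 2.1978*m^2 - 5.157*m - 23.9598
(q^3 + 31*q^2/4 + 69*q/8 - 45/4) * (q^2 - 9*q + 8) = q^5 - 5*q^4/4 - 425*q^3/8 - 215*q^2/8 + 681*q/4 - 90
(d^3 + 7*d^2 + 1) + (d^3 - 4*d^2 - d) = 2*d^3 + 3*d^2 - d + 1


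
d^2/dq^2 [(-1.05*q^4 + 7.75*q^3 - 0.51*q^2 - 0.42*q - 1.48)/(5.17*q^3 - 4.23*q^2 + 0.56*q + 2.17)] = (-5.6843418860808e-14*q^8 + 280.212401999999*q^6 - 116.381118*q^5 - 1398.24087*q^4 + 709.67048*q^3 - 158.968458*q^2 + 316.491294*q - 31.880702)/(138.188413*q^9 - 339.189741*q^8 + 322.423431*q^7 + 24.8379959999999*q^6 - 249.811674*q^5 + 150.198699*q^4 + 42.368879*q^3 - 57.714405*q^2 + 7.910952*q + 10.218313)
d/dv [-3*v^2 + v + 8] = 1 - 6*v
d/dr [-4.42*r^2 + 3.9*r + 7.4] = 3.9 - 8.84*r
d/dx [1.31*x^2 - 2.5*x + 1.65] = 2.62*x - 2.5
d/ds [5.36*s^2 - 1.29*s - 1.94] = 10.72*s - 1.29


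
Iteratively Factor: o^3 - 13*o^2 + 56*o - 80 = (o - 4)*(o^2 - 9*o + 20) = (o - 5)*(o - 4)*(o - 4)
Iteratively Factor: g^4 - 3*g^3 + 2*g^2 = (g)*(g^3 - 3*g^2 + 2*g) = g^2*(g^2 - 3*g + 2) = g^2*(g - 1)*(g - 2)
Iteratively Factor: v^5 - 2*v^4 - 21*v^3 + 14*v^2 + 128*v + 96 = (v + 3)*(v^4 - 5*v^3 - 6*v^2 + 32*v + 32) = (v + 1)*(v + 3)*(v^3 - 6*v^2 + 32) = (v - 4)*(v + 1)*(v + 3)*(v^2 - 2*v - 8) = (v - 4)*(v + 1)*(v + 2)*(v + 3)*(v - 4)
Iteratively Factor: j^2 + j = (j)*(j + 1)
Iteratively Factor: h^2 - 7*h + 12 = (h - 4)*(h - 3)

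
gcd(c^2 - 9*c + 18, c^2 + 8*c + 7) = 1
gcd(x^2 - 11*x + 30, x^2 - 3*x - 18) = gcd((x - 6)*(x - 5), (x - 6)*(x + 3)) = x - 6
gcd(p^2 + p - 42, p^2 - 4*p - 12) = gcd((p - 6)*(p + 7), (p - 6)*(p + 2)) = p - 6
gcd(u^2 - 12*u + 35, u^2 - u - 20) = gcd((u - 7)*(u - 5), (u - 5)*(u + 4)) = u - 5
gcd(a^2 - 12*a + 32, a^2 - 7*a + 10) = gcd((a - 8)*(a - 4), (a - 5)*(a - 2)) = 1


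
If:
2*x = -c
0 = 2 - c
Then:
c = 2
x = -1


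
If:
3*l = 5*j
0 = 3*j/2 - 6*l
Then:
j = 0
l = 0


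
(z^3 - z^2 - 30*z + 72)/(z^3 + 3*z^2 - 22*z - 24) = (z - 3)/(z + 1)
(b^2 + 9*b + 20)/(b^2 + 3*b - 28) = (b^2 + 9*b + 20)/(b^2 + 3*b - 28)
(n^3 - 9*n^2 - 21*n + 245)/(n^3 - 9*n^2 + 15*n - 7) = (n^2 - 2*n - 35)/(n^2 - 2*n + 1)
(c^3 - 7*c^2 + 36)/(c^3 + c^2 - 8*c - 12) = (c - 6)/(c + 2)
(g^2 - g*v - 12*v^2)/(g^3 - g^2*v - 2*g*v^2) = (-g^2 + g*v + 12*v^2)/(g*(-g^2 + g*v + 2*v^2))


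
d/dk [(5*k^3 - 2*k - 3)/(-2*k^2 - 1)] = (-10*k^4 - 19*k^2 - 12*k + 2)/(4*k^4 + 4*k^2 + 1)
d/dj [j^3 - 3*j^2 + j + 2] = 3*j^2 - 6*j + 1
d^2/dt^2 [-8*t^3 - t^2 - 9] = -48*t - 2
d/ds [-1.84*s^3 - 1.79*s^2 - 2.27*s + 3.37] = -5.52*s^2 - 3.58*s - 2.27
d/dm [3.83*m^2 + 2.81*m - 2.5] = 7.66*m + 2.81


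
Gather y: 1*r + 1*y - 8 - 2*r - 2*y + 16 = -r - y + 8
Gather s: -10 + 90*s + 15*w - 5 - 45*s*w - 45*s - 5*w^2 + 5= s*(45 - 45*w) - 5*w^2 + 15*w - 10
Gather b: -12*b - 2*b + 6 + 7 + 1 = 14 - 14*b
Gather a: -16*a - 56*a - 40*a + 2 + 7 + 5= 14 - 112*a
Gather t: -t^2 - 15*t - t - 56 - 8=-t^2 - 16*t - 64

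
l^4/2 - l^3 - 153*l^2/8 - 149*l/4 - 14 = (l/2 + 1)*(l - 8)*(l + 1/2)*(l + 7/2)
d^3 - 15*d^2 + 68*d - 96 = (d - 8)*(d - 4)*(d - 3)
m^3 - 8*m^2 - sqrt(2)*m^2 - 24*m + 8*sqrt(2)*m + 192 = (m - 8)*(m - 4*sqrt(2))*(m + 3*sqrt(2))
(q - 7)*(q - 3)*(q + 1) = q^3 - 9*q^2 + 11*q + 21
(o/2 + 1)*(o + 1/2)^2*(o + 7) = o^4/2 + 5*o^3 + 93*o^2/8 + 65*o/8 + 7/4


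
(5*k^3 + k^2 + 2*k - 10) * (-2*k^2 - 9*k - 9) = -10*k^5 - 47*k^4 - 58*k^3 - 7*k^2 + 72*k + 90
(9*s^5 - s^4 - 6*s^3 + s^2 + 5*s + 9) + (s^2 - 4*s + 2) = 9*s^5 - s^4 - 6*s^3 + 2*s^2 + s + 11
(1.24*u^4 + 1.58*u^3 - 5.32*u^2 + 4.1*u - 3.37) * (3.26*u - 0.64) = 4.0424*u^5 + 4.3572*u^4 - 18.3544*u^3 + 16.7708*u^2 - 13.6102*u + 2.1568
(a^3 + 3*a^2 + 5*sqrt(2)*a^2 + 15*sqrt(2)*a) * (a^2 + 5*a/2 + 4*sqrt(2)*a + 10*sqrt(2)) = a^5 + 11*a^4/2 + 9*sqrt(2)*a^4 + 95*a^3/2 + 99*sqrt(2)*a^3/2 + 135*sqrt(2)*a^2/2 + 220*a^2 + 300*a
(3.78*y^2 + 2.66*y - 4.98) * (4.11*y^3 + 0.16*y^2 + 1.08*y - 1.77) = 15.5358*y^5 + 11.5374*y^4 - 15.9598*y^3 - 4.6146*y^2 - 10.0866*y + 8.8146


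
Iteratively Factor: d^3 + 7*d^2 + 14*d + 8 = (d + 2)*(d^2 + 5*d + 4) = (d + 2)*(d + 4)*(d + 1)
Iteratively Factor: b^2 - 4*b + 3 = (b - 1)*(b - 3)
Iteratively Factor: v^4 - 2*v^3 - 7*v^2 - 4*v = (v - 4)*(v^3 + 2*v^2 + v) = (v - 4)*(v + 1)*(v^2 + v) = (v - 4)*(v + 1)^2*(v)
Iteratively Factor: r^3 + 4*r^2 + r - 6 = (r + 2)*(r^2 + 2*r - 3) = (r + 2)*(r + 3)*(r - 1)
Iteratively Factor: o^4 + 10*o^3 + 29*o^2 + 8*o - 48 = (o + 4)*(o^3 + 6*o^2 + 5*o - 12) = (o + 4)^2*(o^2 + 2*o - 3) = (o - 1)*(o + 4)^2*(o + 3)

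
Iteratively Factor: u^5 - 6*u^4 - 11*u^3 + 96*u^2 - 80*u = (u - 5)*(u^4 - u^3 - 16*u^2 + 16*u) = (u - 5)*(u - 4)*(u^3 + 3*u^2 - 4*u) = u*(u - 5)*(u - 4)*(u^2 + 3*u - 4) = u*(u - 5)*(u - 4)*(u + 4)*(u - 1)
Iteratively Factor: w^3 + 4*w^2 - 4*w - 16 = (w + 2)*(w^2 + 2*w - 8) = (w + 2)*(w + 4)*(w - 2)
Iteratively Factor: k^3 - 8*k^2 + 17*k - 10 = (k - 1)*(k^2 - 7*k + 10) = (k - 2)*(k - 1)*(k - 5)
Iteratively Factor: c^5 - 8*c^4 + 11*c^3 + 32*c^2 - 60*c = (c)*(c^4 - 8*c^3 + 11*c^2 + 32*c - 60) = c*(c + 2)*(c^3 - 10*c^2 + 31*c - 30) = c*(c - 3)*(c + 2)*(c^2 - 7*c + 10) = c*(c - 5)*(c - 3)*(c + 2)*(c - 2)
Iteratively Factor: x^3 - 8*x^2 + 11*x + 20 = (x - 4)*(x^2 - 4*x - 5) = (x - 4)*(x + 1)*(x - 5)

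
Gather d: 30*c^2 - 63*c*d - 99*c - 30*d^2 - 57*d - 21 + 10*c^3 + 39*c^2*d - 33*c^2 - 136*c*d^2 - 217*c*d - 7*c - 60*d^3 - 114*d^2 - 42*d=10*c^3 - 3*c^2 - 106*c - 60*d^3 + d^2*(-136*c - 144) + d*(39*c^2 - 280*c - 99) - 21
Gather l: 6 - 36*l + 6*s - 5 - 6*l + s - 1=-42*l + 7*s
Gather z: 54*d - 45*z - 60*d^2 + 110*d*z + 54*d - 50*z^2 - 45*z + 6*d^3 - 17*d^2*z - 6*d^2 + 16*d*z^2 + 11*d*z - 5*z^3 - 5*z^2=6*d^3 - 66*d^2 + 108*d - 5*z^3 + z^2*(16*d - 55) + z*(-17*d^2 + 121*d - 90)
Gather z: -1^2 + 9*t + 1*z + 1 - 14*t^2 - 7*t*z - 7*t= -14*t^2 + 2*t + z*(1 - 7*t)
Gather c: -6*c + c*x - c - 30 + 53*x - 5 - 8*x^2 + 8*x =c*(x - 7) - 8*x^2 + 61*x - 35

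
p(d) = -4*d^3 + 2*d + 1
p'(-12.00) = -1726.00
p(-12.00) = 6889.00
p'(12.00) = -1726.00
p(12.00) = -6887.00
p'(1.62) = -29.49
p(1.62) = -12.77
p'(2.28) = -60.38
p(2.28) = -41.85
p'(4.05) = -194.83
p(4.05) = -256.62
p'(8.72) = -910.46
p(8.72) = -2633.78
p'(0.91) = -7.94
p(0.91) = -0.19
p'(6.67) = -531.87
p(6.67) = -1172.62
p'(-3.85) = -175.87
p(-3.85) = 221.57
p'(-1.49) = -24.64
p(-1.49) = 11.25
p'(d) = 2 - 12*d^2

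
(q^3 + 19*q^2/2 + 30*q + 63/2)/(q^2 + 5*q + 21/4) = 2*(q^2 + 6*q + 9)/(2*q + 3)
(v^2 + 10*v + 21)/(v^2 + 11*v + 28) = (v + 3)/(v + 4)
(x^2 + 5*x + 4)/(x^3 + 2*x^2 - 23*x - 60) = (x + 1)/(x^2 - 2*x - 15)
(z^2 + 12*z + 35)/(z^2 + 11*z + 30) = (z + 7)/(z + 6)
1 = 1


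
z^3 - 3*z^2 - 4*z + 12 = (z - 3)*(z - 2)*(z + 2)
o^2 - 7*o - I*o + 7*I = (o - 7)*(o - I)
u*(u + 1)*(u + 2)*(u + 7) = u^4 + 10*u^3 + 23*u^2 + 14*u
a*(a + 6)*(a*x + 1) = a^3*x + 6*a^2*x + a^2 + 6*a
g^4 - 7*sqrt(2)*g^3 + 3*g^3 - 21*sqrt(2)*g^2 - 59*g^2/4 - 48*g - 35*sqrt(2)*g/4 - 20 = (g + 1/2)*(g + 5/2)*(g - 8*sqrt(2))*(g + sqrt(2))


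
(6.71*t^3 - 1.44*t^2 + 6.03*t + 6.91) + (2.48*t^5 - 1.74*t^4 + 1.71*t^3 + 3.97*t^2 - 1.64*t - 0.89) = 2.48*t^5 - 1.74*t^4 + 8.42*t^3 + 2.53*t^2 + 4.39*t + 6.02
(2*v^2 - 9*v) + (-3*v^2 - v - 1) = -v^2 - 10*v - 1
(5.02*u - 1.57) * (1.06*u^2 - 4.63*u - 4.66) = 5.3212*u^3 - 24.9068*u^2 - 16.1241*u + 7.3162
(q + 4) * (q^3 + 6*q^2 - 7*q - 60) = q^4 + 10*q^3 + 17*q^2 - 88*q - 240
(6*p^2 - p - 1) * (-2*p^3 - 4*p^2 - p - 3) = -12*p^5 - 22*p^4 - 13*p^2 + 4*p + 3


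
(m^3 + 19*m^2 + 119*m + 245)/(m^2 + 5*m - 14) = (m^2 + 12*m + 35)/(m - 2)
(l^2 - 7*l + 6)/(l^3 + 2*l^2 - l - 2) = (l - 6)/(l^2 + 3*l + 2)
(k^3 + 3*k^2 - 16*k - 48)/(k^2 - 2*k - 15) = (k^2 - 16)/(k - 5)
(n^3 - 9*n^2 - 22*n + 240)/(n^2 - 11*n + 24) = (n^2 - n - 30)/(n - 3)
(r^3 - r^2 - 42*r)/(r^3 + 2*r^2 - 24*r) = (r - 7)/(r - 4)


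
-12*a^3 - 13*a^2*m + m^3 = (-4*a + m)*(a + m)*(3*a + m)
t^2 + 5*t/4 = t*(t + 5/4)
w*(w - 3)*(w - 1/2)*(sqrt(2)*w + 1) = sqrt(2)*w^4 - 7*sqrt(2)*w^3/2 + w^3 - 7*w^2/2 + 3*sqrt(2)*w^2/2 + 3*w/2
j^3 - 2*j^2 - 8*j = j*(j - 4)*(j + 2)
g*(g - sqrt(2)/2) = g^2 - sqrt(2)*g/2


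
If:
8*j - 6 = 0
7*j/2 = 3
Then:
No Solution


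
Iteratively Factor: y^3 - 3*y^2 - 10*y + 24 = (y - 2)*(y^2 - y - 12) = (y - 2)*(y + 3)*(y - 4)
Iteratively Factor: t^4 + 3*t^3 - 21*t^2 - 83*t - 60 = (t + 4)*(t^3 - t^2 - 17*t - 15) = (t - 5)*(t + 4)*(t^2 + 4*t + 3) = (t - 5)*(t + 1)*(t + 4)*(t + 3)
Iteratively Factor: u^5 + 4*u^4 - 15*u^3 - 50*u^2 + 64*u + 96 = (u + 1)*(u^4 + 3*u^3 - 18*u^2 - 32*u + 96) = (u + 1)*(u + 4)*(u^3 - u^2 - 14*u + 24) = (u - 2)*(u + 1)*(u + 4)*(u^2 + u - 12) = (u - 3)*(u - 2)*(u + 1)*(u + 4)*(u + 4)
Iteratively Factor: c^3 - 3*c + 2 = (c + 2)*(c^2 - 2*c + 1) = (c - 1)*(c + 2)*(c - 1)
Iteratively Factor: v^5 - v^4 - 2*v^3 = (v - 2)*(v^4 + v^3) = v*(v - 2)*(v^3 + v^2) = v*(v - 2)*(v + 1)*(v^2) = v^2*(v - 2)*(v + 1)*(v)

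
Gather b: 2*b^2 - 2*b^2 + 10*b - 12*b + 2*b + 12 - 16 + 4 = 0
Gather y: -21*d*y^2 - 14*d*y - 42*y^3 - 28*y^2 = -14*d*y - 42*y^3 + y^2*(-21*d - 28)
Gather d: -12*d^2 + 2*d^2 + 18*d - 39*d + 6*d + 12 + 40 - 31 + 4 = -10*d^2 - 15*d + 25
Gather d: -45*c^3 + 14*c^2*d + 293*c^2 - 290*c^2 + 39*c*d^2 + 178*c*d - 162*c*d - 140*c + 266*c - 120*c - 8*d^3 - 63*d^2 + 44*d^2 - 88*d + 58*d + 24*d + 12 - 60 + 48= -45*c^3 + 3*c^2 + 6*c - 8*d^3 + d^2*(39*c - 19) + d*(14*c^2 + 16*c - 6)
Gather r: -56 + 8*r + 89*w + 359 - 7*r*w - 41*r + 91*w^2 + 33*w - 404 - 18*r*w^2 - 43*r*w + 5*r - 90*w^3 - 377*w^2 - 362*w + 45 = r*(-18*w^2 - 50*w - 28) - 90*w^3 - 286*w^2 - 240*w - 56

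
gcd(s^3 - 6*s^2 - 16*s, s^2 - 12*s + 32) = s - 8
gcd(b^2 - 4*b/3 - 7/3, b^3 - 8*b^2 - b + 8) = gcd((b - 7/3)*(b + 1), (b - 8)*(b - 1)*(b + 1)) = b + 1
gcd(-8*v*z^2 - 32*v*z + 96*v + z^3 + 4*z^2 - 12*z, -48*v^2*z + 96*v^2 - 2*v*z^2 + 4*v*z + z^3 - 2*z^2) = -8*v*z + 16*v + z^2 - 2*z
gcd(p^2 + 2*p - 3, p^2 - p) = p - 1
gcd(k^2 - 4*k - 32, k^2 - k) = 1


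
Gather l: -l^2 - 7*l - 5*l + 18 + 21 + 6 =-l^2 - 12*l + 45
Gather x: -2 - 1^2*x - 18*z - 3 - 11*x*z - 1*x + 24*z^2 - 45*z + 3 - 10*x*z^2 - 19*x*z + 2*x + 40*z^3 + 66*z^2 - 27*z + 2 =x*(-10*z^2 - 30*z) + 40*z^3 + 90*z^2 - 90*z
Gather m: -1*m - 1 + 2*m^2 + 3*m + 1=2*m^2 + 2*m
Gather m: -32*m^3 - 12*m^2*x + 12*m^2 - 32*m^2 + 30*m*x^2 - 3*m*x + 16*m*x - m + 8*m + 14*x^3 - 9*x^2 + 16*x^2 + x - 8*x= -32*m^3 + m^2*(-12*x - 20) + m*(30*x^2 + 13*x + 7) + 14*x^3 + 7*x^2 - 7*x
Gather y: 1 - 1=0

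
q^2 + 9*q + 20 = (q + 4)*(q + 5)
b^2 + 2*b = b*(b + 2)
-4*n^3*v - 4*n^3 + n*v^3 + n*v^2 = (-2*n + v)*(2*n + v)*(n*v + n)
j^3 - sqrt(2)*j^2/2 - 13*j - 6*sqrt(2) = (j - 3*sqrt(2))*(j + sqrt(2)/2)*(j + 2*sqrt(2))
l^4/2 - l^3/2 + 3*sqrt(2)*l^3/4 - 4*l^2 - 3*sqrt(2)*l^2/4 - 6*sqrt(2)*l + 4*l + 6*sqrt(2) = (l/2 + sqrt(2))*(l - 1)*(l - 2*sqrt(2))*(l + 3*sqrt(2)/2)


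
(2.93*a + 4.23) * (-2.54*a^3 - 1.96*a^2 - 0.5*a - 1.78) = -7.4422*a^4 - 16.487*a^3 - 9.7558*a^2 - 7.3304*a - 7.5294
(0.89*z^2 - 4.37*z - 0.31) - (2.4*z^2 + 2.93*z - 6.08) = -1.51*z^2 - 7.3*z + 5.77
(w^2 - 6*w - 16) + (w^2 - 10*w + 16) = 2*w^2 - 16*w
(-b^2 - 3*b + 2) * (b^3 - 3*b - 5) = -b^5 - 3*b^4 + 5*b^3 + 14*b^2 + 9*b - 10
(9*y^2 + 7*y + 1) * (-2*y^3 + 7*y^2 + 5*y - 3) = -18*y^5 + 49*y^4 + 92*y^3 + 15*y^2 - 16*y - 3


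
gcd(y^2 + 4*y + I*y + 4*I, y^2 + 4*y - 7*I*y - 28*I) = y + 4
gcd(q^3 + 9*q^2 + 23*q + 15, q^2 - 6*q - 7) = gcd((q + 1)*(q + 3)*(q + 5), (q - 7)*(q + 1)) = q + 1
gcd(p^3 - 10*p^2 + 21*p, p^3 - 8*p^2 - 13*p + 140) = p - 7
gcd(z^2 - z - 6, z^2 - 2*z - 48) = 1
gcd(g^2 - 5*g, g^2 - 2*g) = g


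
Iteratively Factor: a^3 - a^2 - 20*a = (a + 4)*(a^2 - 5*a) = a*(a + 4)*(a - 5)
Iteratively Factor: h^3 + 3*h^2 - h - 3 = (h - 1)*(h^2 + 4*h + 3) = (h - 1)*(h + 1)*(h + 3)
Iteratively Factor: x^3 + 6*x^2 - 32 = (x - 2)*(x^2 + 8*x + 16) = (x - 2)*(x + 4)*(x + 4)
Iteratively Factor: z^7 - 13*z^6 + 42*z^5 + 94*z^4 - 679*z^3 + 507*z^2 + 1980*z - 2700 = (z - 5)*(z^6 - 8*z^5 + 2*z^4 + 104*z^3 - 159*z^2 - 288*z + 540) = (z - 5)*(z - 3)*(z^5 - 5*z^4 - 13*z^3 + 65*z^2 + 36*z - 180) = (z - 5)*(z - 3)*(z + 3)*(z^4 - 8*z^3 + 11*z^2 + 32*z - 60) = (z - 5)*(z - 3)^2*(z + 3)*(z^3 - 5*z^2 - 4*z + 20) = (z - 5)*(z - 3)^2*(z - 2)*(z + 3)*(z^2 - 3*z - 10) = (z - 5)*(z - 3)^2*(z - 2)*(z + 2)*(z + 3)*(z - 5)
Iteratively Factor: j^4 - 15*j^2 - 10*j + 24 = (j - 1)*(j^3 + j^2 - 14*j - 24) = (j - 4)*(j - 1)*(j^2 + 5*j + 6) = (j - 4)*(j - 1)*(j + 3)*(j + 2)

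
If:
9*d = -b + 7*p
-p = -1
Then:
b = 7 - 9*d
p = 1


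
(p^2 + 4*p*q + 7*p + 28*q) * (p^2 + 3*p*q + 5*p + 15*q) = p^4 + 7*p^3*q + 12*p^3 + 12*p^2*q^2 + 84*p^2*q + 35*p^2 + 144*p*q^2 + 245*p*q + 420*q^2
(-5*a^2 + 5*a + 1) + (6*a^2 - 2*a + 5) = a^2 + 3*a + 6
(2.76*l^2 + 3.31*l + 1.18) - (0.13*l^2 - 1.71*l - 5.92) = 2.63*l^2 + 5.02*l + 7.1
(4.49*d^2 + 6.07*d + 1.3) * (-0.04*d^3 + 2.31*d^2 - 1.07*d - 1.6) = -0.1796*d^5 + 10.1291*d^4 + 9.1654*d^3 - 10.6759*d^2 - 11.103*d - 2.08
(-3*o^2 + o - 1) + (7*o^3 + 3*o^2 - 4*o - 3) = 7*o^3 - 3*o - 4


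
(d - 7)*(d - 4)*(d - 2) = d^3 - 13*d^2 + 50*d - 56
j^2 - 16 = (j - 4)*(j + 4)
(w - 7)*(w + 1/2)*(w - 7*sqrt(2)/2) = w^3 - 13*w^2/2 - 7*sqrt(2)*w^2/2 - 7*w/2 + 91*sqrt(2)*w/4 + 49*sqrt(2)/4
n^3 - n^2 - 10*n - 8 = (n - 4)*(n + 1)*(n + 2)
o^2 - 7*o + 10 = (o - 5)*(o - 2)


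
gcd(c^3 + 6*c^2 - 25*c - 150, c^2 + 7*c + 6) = c + 6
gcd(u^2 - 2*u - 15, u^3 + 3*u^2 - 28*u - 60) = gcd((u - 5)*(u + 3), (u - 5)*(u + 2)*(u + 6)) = u - 5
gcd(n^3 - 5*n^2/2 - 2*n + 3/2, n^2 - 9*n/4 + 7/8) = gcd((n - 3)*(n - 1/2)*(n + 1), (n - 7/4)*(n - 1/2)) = n - 1/2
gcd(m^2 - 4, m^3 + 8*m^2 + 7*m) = 1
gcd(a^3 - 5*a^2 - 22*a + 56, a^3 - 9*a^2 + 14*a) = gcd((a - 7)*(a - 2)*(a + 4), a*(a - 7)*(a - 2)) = a^2 - 9*a + 14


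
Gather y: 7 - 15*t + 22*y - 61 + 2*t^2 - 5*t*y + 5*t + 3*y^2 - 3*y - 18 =2*t^2 - 10*t + 3*y^2 + y*(19 - 5*t) - 72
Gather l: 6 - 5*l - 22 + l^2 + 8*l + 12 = l^2 + 3*l - 4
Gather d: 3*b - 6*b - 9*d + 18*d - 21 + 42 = -3*b + 9*d + 21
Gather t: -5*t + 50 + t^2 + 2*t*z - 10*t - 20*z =t^2 + t*(2*z - 15) - 20*z + 50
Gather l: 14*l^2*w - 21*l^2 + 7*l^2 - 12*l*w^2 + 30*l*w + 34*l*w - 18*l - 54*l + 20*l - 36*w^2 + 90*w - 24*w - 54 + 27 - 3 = l^2*(14*w - 14) + l*(-12*w^2 + 64*w - 52) - 36*w^2 + 66*w - 30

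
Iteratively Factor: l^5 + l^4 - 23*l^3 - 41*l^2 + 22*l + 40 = (l + 4)*(l^4 - 3*l^3 - 11*l^2 + 3*l + 10) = (l - 1)*(l + 4)*(l^3 - 2*l^2 - 13*l - 10) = (l - 5)*(l - 1)*(l + 4)*(l^2 + 3*l + 2) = (l - 5)*(l - 1)*(l + 1)*(l + 4)*(l + 2)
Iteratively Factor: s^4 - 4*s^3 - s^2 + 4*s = (s + 1)*(s^3 - 5*s^2 + 4*s) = s*(s + 1)*(s^2 - 5*s + 4) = s*(s - 1)*(s + 1)*(s - 4)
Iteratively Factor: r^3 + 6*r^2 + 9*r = (r)*(r^2 + 6*r + 9) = r*(r + 3)*(r + 3)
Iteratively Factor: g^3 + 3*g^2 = (g + 3)*(g^2) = g*(g + 3)*(g)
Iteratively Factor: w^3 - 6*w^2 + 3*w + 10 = (w - 5)*(w^2 - w - 2) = (w - 5)*(w + 1)*(w - 2)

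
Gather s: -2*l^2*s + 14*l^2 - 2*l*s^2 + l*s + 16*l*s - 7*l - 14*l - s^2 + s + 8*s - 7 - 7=14*l^2 - 21*l + s^2*(-2*l - 1) + s*(-2*l^2 + 17*l + 9) - 14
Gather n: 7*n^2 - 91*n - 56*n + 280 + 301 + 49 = 7*n^2 - 147*n + 630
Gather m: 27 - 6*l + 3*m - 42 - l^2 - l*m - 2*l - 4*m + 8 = -l^2 - 8*l + m*(-l - 1) - 7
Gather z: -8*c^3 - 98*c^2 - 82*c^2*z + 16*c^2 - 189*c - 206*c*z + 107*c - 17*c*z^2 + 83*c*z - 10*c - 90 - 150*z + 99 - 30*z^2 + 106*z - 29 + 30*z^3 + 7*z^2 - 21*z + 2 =-8*c^3 - 82*c^2 - 92*c + 30*z^3 + z^2*(-17*c - 23) + z*(-82*c^2 - 123*c - 65) - 18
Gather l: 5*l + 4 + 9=5*l + 13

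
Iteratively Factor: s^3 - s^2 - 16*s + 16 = (s - 1)*(s^2 - 16) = (s - 1)*(s + 4)*(s - 4)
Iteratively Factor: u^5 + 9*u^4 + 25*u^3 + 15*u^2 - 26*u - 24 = (u + 4)*(u^4 + 5*u^3 + 5*u^2 - 5*u - 6) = (u + 2)*(u + 4)*(u^3 + 3*u^2 - u - 3) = (u + 1)*(u + 2)*(u + 4)*(u^2 + 2*u - 3) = (u - 1)*(u + 1)*(u + 2)*(u + 4)*(u + 3)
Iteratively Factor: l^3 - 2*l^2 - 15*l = (l - 5)*(l^2 + 3*l) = (l - 5)*(l + 3)*(l)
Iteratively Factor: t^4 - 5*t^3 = (t)*(t^3 - 5*t^2) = t^2*(t^2 - 5*t) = t^3*(t - 5)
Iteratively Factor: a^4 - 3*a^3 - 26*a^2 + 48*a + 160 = (a + 4)*(a^3 - 7*a^2 + 2*a + 40) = (a - 5)*(a + 4)*(a^2 - 2*a - 8) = (a - 5)*(a + 2)*(a + 4)*(a - 4)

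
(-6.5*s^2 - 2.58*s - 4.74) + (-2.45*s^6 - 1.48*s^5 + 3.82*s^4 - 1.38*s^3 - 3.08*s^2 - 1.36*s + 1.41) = -2.45*s^6 - 1.48*s^5 + 3.82*s^4 - 1.38*s^3 - 9.58*s^2 - 3.94*s - 3.33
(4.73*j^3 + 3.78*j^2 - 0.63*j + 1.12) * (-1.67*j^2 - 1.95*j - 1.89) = -7.8991*j^5 - 15.5361*j^4 - 15.2586*j^3 - 7.7861*j^2 - 0.9933*j - 2.1168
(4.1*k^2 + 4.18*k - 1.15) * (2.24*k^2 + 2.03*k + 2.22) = 9.184*k^4 + 17.6862*k^3 + 15.0114*k^2 + 6.9451*k - 2.553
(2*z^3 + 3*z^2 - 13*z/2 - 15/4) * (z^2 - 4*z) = 2*z^5 - 5*z^4 - 37*z^3/2 + 89*z^2/4 + 15*z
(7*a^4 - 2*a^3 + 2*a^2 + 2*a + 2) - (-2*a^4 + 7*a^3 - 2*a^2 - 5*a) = 9*a^4 - 9*a^3 + 4*a^2 + 7*a + 2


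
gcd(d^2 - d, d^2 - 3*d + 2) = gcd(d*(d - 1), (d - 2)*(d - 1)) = d - 1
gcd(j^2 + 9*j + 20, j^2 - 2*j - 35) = j + 5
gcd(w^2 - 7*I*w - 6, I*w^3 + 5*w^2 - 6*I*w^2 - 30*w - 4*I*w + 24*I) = w - I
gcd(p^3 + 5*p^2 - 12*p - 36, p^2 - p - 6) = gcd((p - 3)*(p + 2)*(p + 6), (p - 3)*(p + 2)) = p^2 - p - 6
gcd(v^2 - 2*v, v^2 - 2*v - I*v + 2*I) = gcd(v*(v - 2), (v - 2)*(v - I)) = v - 2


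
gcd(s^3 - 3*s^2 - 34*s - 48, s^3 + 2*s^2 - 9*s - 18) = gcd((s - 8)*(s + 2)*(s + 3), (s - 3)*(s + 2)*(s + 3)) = s^2 + 5*s + 6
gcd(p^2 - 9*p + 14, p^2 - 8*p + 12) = p - 2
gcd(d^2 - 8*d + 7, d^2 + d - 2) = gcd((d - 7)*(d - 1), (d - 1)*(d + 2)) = d - 1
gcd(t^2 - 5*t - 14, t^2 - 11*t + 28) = t - 7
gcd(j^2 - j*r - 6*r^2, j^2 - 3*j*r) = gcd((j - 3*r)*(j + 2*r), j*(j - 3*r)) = -j + 3*r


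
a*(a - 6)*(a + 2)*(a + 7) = a^4 + 3*a^3 - 40*a^2 - 84*a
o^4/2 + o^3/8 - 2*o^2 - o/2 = o*(o/2 + 1)*(o - 2)*(o + 1/4)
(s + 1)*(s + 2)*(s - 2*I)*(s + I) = s^4 + 3*s^3 - I*s^3 + 4*s^2 - 3*I*s^2 + 6*s - 2*I*s + 4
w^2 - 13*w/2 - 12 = (w - 8)*(w + 3/2)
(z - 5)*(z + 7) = z^2 + 2*z - 35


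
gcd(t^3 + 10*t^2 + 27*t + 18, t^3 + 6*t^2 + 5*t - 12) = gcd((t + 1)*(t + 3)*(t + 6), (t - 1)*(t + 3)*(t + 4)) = t + 3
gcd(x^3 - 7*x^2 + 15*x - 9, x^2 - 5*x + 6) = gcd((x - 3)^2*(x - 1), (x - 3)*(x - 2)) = x - 3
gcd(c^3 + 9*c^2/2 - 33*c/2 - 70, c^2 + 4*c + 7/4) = c + 7/2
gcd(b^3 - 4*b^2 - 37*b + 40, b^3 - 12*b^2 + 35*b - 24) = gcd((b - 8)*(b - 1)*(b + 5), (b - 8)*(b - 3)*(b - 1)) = b^2 - 9*b + 8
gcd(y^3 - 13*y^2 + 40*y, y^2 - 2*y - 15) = y - 5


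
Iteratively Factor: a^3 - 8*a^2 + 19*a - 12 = (a - 4)*(a^2 - 4*a + 3) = (a - 4)*(a - 1)*(a - 3)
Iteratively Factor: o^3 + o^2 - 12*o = (o)*(o^2 + o - 12) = o*(o - 3)*(o + 4)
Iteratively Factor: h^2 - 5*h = (h)*(h - 5)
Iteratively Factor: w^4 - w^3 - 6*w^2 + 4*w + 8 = (w + 1)*(w^3 - 2*w^2 - 4*w + 8) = (w - 2)*(w + 1)*(w^2 - 4) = (w - 2)^2*(w + 1)*(w + 2)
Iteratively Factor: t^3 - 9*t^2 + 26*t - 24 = (t - 4)*(t^2 - 5*t + 6) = (t - 4)*(t - 3)*(t - 2)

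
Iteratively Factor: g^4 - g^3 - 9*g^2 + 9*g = (g + 3)*(g^3 - 4*g^2 + 3*g) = (g - 1)*(g + 3)*(g^2 - 3*g) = g*(g - 1)*(g + 3)*(g - 3)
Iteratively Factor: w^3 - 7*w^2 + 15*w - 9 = (w - 1)*(w^2 - 6*w + 9) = (w - 3)*(w - 1)*(w - 3)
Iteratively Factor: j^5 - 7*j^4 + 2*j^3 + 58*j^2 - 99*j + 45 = (j - 1)*(j^4 - 6*j^3 - 4*j^2 + 54*j - 45) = (j - 1)*(j + 3)*(j^3 - 9*j^2 + 23*j - 15) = (j - 5)*(j - 1)*(j + 3)*(j^2 - 4*j + 3) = (j - 5)*(j - 3)*(j - 1)*(j + 3)*(j - 1)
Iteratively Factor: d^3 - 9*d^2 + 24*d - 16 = (d - 4)*(d^2 - 5*d + 4) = (d - 4)^2*(d - 1)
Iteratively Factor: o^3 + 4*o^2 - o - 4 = (o + 4)*(o^2 - 1) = (o - 1)*(o + 4)*(o + 1)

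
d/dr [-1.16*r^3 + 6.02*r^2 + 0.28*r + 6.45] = -3.48*r^2 + 12.04*r + 0.28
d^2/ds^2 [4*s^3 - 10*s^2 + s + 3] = 24*s - 20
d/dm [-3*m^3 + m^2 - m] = -9*m^2 + 2*m - 1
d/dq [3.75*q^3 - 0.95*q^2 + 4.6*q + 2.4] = 11.25*q^2 - 1.9*q + 4.6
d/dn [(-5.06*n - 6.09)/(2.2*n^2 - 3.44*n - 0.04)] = (11.132*n^2 + 26.796*n - 20.7472)/(4.84*n^4 - 15.136*n^3 + 11.6576*n^2 + 0.2752*n + 0.0016)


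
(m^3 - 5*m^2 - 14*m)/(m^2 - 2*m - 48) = m*(-m^2 + 5*m + 14)/(-m^2 + 2*m + 48)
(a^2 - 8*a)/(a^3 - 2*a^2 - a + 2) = a*(a - 8)/(a^3 - 2*a^2 - a + 2)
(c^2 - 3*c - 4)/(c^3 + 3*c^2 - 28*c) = (c + 1)/(c*(c + 7))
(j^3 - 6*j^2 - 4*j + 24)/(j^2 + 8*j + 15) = (j^3 - 6*j^2 - 4*j + 24)/(j^2 + 8*j + 15)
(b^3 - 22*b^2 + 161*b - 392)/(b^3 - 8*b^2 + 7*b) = (b^2 - 15*b + 56)/(b*(b - 1))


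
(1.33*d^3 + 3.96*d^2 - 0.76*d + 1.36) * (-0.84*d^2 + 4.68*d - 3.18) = -1.1172*d^5 + 2.898*d^4 + 14.9418*d^3 - 17.292*d^2 + 8.7816*d - 4.3248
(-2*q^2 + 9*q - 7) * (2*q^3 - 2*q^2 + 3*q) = -4*q^5 + 22*q^4 - 38*q^3 + 41*q^2 - 21*q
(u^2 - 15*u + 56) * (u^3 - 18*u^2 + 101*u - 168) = u^5 - 33*u^4 + 427*u^3 - 2691*u^2 + 8176*u - 9408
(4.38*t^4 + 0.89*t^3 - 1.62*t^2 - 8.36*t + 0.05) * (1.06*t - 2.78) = 4.6428*t^5 - 11.233*t^4 - 4.1914*t^3 - 4.358*t^2 + 23.2938*t - 0.139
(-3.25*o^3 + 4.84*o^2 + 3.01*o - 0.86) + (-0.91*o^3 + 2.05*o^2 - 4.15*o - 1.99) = -4.16*o^3 + 6.89*o^2 - 1.14*o - 2.85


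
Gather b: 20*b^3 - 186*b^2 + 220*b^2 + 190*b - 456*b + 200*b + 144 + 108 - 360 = 20*b^3 + 34*b^2 - 66*b - 108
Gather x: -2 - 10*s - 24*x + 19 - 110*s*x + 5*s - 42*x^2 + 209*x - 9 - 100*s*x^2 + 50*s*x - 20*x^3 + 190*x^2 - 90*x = -5*s - 20*x^3 + x^2*(148 - 100*s) + x*(95 - 60*s) + 8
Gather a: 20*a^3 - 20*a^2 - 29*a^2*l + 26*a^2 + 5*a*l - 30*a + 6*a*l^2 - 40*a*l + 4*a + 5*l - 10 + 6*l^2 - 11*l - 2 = 20*a^3 + a^2*(6 - 29*l) + a*(6*l^2 - 35*l - 26) + 6*l^2 - 6*l - 12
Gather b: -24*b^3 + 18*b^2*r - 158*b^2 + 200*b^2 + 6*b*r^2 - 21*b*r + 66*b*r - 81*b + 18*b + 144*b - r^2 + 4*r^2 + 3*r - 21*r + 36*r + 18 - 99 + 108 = -24*b^3 + b^2*(18*r + 42) + b*(6*r^2 + 45*r + 81) + 3*r^2 + 18*r + 27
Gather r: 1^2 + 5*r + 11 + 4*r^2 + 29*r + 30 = 4*r^2 + 34*r + 42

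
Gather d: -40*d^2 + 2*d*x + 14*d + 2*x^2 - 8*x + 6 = -40*d^2 + d*(2*x + 14) + 2*x^2 - 8*x + 6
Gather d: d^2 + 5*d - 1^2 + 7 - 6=d^2 + 5*d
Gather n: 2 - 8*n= 2 - 8*n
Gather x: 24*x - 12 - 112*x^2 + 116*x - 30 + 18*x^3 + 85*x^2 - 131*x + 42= 18*x^3 - 27*x^2 + 9*x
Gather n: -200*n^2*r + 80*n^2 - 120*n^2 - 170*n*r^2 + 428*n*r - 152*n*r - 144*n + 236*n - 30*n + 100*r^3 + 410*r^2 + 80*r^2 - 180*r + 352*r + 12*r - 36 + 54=n^2*(-200*r - 40) + n*(-170*r^2 + 276*r + 62) + 100*r^3 + 490*r^2 + 184*r + 18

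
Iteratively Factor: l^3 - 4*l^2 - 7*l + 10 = (l - 5)*(l^2 + l - 2) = (l - 5)*(l + 2)*(l - 1)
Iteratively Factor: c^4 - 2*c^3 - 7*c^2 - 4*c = (c + 1)*(c^3 - 3*c^2 - 4*c) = c*(c + 1)*(c^2 - 3*c - 4) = c*(c - 4)*(c + 1)*(c + 1)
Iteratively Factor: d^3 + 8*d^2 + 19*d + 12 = (d + 4)*(d^2 + 4*d + 3) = (d + 1)*(d + 4)*(d + 3)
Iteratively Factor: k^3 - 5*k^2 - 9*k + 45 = (k - 3)*(k^2 - 2*k - 15) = (k - 5)*(k - 3)*(k + 3)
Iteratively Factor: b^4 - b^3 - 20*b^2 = (b + 4)*(b^3 - 5*b^2) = b*(b + 4)*(b^2 - 5*b) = b^2*(b + 4)*(b - 5)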